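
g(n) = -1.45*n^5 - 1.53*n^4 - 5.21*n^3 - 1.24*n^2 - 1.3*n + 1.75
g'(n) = -7.25*n^4 - 6.12*n^3 - 15.63*n^2 - 2.48*n - 1.3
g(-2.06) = 70.95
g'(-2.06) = -139.58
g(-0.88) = 5.33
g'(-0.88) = -11.40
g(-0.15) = 1.93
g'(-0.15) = -1.26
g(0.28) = 1.16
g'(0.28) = -3.40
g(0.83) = -4.46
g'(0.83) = -21.07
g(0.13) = 1.55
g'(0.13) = -1.90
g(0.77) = -3.30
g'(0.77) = -17.82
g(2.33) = -218.58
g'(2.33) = -383.02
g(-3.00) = 363.58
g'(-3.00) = -556.54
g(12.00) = -401727.77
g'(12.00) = -163193.14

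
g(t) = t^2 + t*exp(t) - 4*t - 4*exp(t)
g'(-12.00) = -28.00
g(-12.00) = 192.00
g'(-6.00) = -16.02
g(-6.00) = 59.98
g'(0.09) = -7.00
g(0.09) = -4.63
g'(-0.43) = -7.09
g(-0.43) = -0.98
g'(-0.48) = -7.11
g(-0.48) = -0.62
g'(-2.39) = -9.27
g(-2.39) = 14.69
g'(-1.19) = -7.65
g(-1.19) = 4.60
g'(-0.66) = -7.21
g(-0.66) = 0.67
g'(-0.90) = -7.39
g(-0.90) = 2.42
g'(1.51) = -7.72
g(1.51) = -15.03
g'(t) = t*exp(t) + 2*t - 3*exp(t) - 4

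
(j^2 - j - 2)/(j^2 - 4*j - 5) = (j - 2)/(j - 5)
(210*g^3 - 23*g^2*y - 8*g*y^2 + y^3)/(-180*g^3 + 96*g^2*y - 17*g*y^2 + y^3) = (-35*g^2 - 2*g*y + y^2)/(30*g^2 - 11*g*y + y^2)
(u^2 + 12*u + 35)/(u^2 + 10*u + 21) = (u + 5)/(u + 3)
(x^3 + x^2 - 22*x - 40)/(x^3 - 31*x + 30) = (x^2 + 6*x + 8)/(x^2 + 5*x - 6)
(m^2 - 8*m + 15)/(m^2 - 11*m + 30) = (m - 3)/(m - 6)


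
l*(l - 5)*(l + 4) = l^3 - l^2 - 20*l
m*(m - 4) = m^2 - 4*m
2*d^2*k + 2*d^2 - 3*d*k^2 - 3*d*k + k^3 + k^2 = (-2*d + k)*(-d + k)*(k + 1)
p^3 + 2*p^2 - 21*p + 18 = (p - 3)*(p - 1)*(p + 6)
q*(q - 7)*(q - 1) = q^3 - 8*q^2 + 7*q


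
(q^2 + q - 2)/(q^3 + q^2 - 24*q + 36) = (q^2 + q - 2)/(q^3 + q^2 - 24*q + 36)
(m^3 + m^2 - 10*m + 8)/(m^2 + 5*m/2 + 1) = 2*(m^3 + m^2 - 10*m + 8)/(2*m^2 + 5*m + 2)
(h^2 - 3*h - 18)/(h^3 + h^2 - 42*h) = (h + 3)/(h*(h + 7))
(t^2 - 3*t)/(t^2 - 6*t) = (t - 3)/(t - 6)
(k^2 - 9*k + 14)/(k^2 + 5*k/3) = 3*(k^2 - 9*k + 14)/(k*(3*k + 5))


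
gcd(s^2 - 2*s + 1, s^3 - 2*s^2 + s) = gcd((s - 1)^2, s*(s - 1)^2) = s^2 - 2*s + 1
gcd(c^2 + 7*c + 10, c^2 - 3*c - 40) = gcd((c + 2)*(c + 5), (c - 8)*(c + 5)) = c + 5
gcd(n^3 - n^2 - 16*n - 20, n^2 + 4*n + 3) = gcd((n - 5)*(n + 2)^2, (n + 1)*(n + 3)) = 1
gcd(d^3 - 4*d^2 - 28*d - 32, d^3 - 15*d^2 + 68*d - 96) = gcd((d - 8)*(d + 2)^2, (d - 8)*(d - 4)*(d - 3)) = d - 8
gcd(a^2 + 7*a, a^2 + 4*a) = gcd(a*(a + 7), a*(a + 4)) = a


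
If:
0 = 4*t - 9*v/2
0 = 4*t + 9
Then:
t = -9/4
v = -2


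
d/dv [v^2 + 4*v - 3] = 2*v + 4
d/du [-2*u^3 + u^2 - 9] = 2*u*(1 - 3*u)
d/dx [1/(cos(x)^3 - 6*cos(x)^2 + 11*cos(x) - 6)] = (3*cos(x)^2 - 12*cos(x) + 11)*sin(x)/(cos(x)^3 - 6*cos(x)^2 + 11*cos(x) - 6)^2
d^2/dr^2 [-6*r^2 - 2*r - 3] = -12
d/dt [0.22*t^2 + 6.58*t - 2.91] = 0.44*t + 6.58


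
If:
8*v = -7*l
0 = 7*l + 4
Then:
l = -4/7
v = 1/2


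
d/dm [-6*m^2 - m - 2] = -12*m - 1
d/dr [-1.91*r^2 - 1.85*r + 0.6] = -3.82*r - 1.85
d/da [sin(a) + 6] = cos(a)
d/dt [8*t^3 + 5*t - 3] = 24*t^2 + 5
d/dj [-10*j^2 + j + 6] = 1 - 20*j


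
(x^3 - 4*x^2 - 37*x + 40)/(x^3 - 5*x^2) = (x^3 - 4*x^2 - 37*x + 40)/(x^2*(x - 5))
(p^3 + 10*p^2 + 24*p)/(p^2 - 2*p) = (p^2 + 10*p + 24)/(p - 2)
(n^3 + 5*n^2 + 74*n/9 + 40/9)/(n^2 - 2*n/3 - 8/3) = (3*n^2 + 11*n + 10)/(3*(n - 2))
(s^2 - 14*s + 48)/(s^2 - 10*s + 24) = (s - 8)/(s - 4)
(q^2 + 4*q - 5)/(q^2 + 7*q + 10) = (q - 1)/(q + 2)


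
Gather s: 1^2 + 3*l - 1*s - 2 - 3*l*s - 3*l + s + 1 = -3*l*s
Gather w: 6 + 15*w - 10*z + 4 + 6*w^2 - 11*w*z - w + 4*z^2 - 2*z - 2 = 6*w^2 + w*(14 - 11*z) + 4*z^2 - 12*z + 8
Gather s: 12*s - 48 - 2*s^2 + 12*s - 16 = -2*s^2 + 24*s - 64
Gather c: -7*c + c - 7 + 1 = -6*c - 6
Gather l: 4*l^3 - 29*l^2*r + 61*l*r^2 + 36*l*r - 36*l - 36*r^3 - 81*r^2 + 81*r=4*l^3 - 29*l^2*r + l*(61*r^2 + 36*r - 36) - 36*r^3 - 81*r^2 + 81*r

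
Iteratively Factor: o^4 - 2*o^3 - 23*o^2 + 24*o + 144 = (o + 3)*(o^3 - 5*o^2 - 8*o + 48) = (o + 3)^2*(o^2 - 8*o + 16) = (o - 4)*(o + 3)^2*(o - 4)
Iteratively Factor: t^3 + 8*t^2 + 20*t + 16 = (t + 4)*(t^2 + 4*t + 4) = (t + 2)*(t + 4)*(t + 2)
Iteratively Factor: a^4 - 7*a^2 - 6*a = (a)*(a^3 - 7*a - 6) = a*(a + 1)*(a^2 - a - 6) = a*(a - 3)*(a + 1)*(a + 2)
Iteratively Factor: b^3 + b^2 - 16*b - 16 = (b + 4)*(b^2 - 3*b - 4) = (b + 1)*(b + 4)*(b - 4)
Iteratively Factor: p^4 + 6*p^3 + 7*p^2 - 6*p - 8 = (p - 1)*(p^3 + 7*p^2 + 14*p + 8) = (p - 1)*(p + 4)*(p^2 + 3*p + 2) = (p - 1)*(p + 2)*(p + 4)*(p + 1)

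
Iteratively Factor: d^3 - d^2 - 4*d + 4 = (d - 2)*(d^2 + d - 2) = (d - 2)*(d - 1)*(d + 2)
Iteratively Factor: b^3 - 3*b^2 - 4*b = (b)*(b^2 - 3*b - 4) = b*(b + 1)*(b - 4)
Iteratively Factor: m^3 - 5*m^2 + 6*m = (m - 3)*(m^2 - 2*m) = m*(m - 3)*(m - 2)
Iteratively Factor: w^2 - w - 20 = (w - 5)*(w + 4)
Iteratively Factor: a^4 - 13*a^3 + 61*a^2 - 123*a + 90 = (a - 2)*(a^3 - 11*a^2 + 39*a - 45) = (a - 5)*(a - 2)*(a^2 - 6*a + 9) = (a - 5)*(a - 3)*(a - 2)*(a - 3)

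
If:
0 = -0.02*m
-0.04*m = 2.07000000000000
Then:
No Solution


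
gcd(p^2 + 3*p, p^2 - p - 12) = p + 3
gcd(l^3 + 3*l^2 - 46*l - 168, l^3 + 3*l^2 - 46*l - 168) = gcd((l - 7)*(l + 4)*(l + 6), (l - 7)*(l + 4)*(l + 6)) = l^3 + 3*l^2 - 46*l - 168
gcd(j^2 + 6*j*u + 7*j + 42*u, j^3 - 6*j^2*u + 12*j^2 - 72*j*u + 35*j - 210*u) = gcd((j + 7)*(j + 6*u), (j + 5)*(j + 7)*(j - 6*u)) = j + 7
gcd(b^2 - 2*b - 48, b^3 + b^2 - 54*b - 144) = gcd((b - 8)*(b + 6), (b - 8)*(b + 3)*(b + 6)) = b^2 - 2*b - 48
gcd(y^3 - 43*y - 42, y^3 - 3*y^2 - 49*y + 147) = y - 7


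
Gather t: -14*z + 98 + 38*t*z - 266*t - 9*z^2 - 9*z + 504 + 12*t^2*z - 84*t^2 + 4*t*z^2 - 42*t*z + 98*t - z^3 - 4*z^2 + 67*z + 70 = t^2*(12*z - 84) + t*(4*z^2 - 4*z - 168) - z^3 - 13*z^2 + 44*z + 672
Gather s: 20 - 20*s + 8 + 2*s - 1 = 27 - 18*s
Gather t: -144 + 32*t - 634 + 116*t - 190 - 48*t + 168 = 100*t - 800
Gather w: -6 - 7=-13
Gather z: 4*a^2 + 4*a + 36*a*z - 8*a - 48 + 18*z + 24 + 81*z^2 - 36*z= 4*a^2 - 4*a + 81*z^2 + z*(36*a - 18) - 24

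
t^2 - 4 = (t - 2)*(t + 2)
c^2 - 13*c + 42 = (c - 7)*(c - 6)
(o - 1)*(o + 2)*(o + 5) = o^3 + 6*o^2 + 3*o - 10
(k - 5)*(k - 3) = k^2 - 8*k + 15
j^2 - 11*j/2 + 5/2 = (j - 5)*(j - 1/2)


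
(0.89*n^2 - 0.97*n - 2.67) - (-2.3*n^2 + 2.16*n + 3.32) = 3.19*n^2 - 3.13*n - 5.99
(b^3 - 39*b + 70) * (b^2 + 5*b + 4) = b^5 + 5*b^4 - 35*b^3 - 125*b^2 + 194*b + 280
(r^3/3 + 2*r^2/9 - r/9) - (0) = r^3/3 + 2*r^2/9 - r/9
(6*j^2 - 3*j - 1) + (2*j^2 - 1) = 8*j^2 - 3*j - 2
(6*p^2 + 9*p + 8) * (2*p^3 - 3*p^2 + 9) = 12*p^5 - 11*p^3 + 30*p^2 + 81*p + 72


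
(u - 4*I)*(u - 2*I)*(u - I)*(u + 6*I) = u^4 - I*u^3 + 28*u^2 - 76*I*u - 48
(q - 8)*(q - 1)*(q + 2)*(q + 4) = q^4 - 3*q^3 - 38*q^2 - 24*q + 64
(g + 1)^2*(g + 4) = g^3 + 6*g^2 + 9*g + 4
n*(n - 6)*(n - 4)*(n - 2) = n^4 - 12*n^3 + 44*n^2 - 48*n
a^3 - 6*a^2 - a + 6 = (a - 6)*(a - 1)*(a + 1)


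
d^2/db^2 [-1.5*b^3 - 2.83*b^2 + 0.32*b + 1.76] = -9.0*b - 5.66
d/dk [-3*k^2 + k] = 1 - 6*k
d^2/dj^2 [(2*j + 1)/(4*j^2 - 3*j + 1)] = 2*(2*(1 - 12*j)*(4*j^2 - 3*j + 1) + (2*j + 1)*(8*j - 3)^2)/(4*j^2 - 3*j + 1)^3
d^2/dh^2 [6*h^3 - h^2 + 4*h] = 36*h - 2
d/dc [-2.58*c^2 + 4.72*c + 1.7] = 4.72 - 5.16*c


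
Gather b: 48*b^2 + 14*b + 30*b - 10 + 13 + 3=48*b^2 + 44*b + 6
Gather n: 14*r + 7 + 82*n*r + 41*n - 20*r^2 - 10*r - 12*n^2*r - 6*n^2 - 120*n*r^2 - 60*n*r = n^2*(-12*r - 6) + n*(-120*r^2 + 22*r + 41) - 20*r^2 + 4*r + 7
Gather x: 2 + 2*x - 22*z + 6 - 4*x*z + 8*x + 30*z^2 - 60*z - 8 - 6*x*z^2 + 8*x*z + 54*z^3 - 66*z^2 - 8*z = x*(-6*z^2 + 4*z + 10) + 54*z^3 - 36*z^2 - 90*z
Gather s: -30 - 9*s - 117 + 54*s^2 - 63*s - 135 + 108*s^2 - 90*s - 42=162*s^2 - 162*s - 324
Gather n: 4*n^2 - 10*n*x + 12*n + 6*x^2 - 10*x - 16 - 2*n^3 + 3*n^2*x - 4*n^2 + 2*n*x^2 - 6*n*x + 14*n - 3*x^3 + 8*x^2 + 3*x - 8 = -2*n^3 + 3*n^2*x + n*(2*x^2 - 16*x + 26) - 3*x^3 + 14*x^2 - 7*x - 24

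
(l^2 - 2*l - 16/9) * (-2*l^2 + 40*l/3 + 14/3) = -2*l^4 + 52*l^3/3 - 166*l^2/9 - 892*l/27 - 224/27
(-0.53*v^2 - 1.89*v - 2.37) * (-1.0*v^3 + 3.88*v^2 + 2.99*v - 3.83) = 0.53*v^5 - 0.1664*v^4 - 6.5479*v^3 - 12.8168*v^2 + 0.152399999999999*v + 9.0771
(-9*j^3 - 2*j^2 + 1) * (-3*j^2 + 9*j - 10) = 27*j^5 - 75*j^4 + 72*j^3 + 17*j^2 + 9*j - 10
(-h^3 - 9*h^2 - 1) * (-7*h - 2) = 7*h^4 + 65*h^3 + 18*h^2 + 7*h + 2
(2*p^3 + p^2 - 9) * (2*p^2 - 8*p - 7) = 4*p^5 - 14*p^4 - 22*p^3 - 25*p^2 + 72*p + 63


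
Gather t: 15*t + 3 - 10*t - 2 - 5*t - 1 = 0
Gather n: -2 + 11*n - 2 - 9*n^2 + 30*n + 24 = -9*n^2 + 41*n + 20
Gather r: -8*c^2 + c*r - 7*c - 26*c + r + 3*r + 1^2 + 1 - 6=-8*c^2 - 33*c + r*(c + 4) - 4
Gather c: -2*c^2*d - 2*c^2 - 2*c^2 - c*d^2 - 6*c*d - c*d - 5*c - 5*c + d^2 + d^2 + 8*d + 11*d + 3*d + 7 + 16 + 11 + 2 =c^2*(-2*d - 4) + c*(-d^2 - 7*d - 10) + 2*d^2 + 22*d + 36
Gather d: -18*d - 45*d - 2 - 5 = -63*d - 7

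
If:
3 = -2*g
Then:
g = -3/2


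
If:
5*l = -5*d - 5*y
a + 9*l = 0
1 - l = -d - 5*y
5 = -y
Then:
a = 171/2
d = 29/2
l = -19/2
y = -5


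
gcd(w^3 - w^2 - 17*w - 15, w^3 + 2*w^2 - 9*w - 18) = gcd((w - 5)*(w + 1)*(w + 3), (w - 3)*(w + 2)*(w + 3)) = w + 3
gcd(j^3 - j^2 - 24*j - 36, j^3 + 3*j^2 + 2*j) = j + 2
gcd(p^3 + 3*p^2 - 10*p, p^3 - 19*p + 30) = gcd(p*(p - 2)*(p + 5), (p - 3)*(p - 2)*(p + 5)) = p^2 + 3*p - 10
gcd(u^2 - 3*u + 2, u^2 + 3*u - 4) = u - 1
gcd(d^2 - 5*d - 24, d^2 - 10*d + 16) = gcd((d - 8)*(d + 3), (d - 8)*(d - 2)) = d - 8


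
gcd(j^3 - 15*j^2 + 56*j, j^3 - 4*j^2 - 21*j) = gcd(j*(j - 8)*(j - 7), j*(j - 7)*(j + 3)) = j^2 - 7*j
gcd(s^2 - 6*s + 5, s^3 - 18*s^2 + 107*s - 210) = s - 5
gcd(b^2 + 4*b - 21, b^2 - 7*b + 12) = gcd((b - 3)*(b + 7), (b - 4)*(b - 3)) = b - 3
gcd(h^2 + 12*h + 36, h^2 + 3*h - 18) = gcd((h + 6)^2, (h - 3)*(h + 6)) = h + 6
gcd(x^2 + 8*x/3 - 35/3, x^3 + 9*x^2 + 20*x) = x + 5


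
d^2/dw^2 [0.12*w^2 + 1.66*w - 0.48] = 0.240000000000000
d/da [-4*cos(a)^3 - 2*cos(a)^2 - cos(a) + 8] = (12*cos(a)^2 + 4*cos(a) + 1)*sin(a)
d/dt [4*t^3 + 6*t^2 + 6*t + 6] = 12*t^2 + 12*t + 6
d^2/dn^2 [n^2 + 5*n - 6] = 2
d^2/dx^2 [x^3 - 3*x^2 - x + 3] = 6*x - 6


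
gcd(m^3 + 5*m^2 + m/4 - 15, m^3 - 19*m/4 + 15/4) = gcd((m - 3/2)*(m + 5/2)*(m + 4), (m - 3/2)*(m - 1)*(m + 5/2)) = m^2 + m - 15/4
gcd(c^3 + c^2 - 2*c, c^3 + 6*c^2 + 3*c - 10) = c^2 + c - 2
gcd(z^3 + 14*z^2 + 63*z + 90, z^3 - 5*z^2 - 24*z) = z + 3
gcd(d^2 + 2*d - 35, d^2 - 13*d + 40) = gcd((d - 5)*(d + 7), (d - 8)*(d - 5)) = d - 5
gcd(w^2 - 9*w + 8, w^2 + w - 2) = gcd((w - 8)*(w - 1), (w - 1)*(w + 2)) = w - 1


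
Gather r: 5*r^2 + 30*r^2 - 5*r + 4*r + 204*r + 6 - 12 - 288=35*r^2 + 203*r - 294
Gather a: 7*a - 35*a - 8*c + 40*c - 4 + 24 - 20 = -28*a + 32*c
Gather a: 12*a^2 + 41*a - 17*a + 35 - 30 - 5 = 12*a^2 + 24*a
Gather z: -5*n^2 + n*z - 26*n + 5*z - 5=-5*n^2 - 26*n + z*(n + 5) - 5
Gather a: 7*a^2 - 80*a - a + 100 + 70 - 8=7*a^2 - 81*a + 162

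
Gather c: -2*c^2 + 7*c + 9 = -2*c^2 + 7*c + 9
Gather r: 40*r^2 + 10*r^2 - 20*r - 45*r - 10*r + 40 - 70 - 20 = 50*r^2 - 75*r - 50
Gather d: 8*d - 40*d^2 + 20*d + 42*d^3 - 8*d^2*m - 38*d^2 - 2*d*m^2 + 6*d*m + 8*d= 42*d^3 + d^2*(-8*m - 78) + d*(-2*m^2 + 6*m + 36)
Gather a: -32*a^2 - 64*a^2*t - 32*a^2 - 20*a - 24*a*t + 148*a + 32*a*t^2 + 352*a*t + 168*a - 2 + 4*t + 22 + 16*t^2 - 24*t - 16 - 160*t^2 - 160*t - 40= a^2*(-64*t - 64) + a*(32*t^2 + 328*t + 296) - 144*t^2 - 180*t - 36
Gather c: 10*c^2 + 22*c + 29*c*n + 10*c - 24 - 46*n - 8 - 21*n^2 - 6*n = 10*c^2 + c*(29*n + 32) - 21*n^2 - 52*n - 32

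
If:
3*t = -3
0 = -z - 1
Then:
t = -1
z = -1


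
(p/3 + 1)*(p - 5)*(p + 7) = p^3/3 + 5*p^2/3 - 29*p/3 - 35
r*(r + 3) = r^2 + 3*r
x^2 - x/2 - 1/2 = (x - 1)*(x + 1/2)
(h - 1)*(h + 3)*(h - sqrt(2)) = h^3 - sqrt(2)*h^2 + 2*h^2 - 3*h - 2*sqrt(2)*h + 3*sqrt(2)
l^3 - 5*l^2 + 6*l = l*(l - 3)*(l - 2)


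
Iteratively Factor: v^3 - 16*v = (v + 4)*(v^2 - 4*v) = (v - 4)*(v + 4)*(v)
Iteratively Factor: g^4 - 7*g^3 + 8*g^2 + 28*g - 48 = (g - 2)*(g^3 - 5*g^2 - 2*g + 24) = (g - 3)*(g - 2)*(g^2 - 2*g - 8) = (g - 3)*(g - 2)*(g + 2)*(g - 4)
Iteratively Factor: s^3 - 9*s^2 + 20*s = (s - 5)*(s^2 - 4*s) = s*(s - 5)*(s - 4)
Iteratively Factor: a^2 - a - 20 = (a - 5)*(a + 4)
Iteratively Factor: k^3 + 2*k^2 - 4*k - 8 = (k + 2)*(k^2 - 4) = (k + 2)^2*(k - 2)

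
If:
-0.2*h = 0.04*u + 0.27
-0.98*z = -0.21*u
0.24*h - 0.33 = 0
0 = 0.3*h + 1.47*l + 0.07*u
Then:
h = 1.38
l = 0.37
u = -13.62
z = -2.92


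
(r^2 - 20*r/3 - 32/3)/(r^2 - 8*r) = (r + 4/3)/r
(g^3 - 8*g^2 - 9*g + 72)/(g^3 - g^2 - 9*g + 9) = (g - 8)/(g - 1)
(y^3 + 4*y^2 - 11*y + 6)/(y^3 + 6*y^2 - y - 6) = (y - 1)/(y + 1)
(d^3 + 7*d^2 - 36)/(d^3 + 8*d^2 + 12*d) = (d^2 + d - 6)/(d*(d + 2))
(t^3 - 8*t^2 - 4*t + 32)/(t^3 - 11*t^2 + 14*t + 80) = (t - 2)/(t - 5)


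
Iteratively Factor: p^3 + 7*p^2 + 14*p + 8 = (p + 1)*(p^2 + 6*p + 8) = (p + 1)*(p + 2)*(p + 4)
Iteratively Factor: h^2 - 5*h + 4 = (h - 4)*(h - 1)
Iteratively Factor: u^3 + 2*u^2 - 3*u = (u + 3)*(u^2 - u) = u*(u + 3)*(u - 1)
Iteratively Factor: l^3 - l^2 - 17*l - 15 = (l + 3)*(l^2 - 4*l - 5) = (l + 1)*(l + 3)*(l - 5)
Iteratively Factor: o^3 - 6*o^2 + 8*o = (o)*(o^2 - 6*o + 8) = o*(o - 4)*(o - 2)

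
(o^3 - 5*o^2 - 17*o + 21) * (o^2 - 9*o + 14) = o^5 - 14*o^4 + 42*o^3 + 104*o^2 - 427*o + 294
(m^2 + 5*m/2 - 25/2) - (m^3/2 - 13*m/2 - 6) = -m^3/2 + m^2 + 9*m - 13/2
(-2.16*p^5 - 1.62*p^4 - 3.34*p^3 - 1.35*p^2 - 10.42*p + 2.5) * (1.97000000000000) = -4.2552*p^5 - 3.1914*p^4 - 6.5798*p^3 - 2.6595*p^2 - 20.5274*p + 4.925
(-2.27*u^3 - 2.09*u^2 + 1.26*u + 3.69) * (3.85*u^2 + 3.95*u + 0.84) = -8.7395*u^5 - 17.013*u^4 - 5.3113*u^3 + 17.4279*u^2 + 15.6339*u + 3.0996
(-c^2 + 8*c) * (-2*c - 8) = 2*c^3 - 8*c^2 - 64*c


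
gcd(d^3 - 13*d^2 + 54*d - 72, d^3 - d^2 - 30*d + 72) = d^2 - 7*d + 12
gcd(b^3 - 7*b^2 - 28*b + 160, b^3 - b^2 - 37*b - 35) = b + 5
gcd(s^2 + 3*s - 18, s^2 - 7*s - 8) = 1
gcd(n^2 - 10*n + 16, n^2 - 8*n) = n - 8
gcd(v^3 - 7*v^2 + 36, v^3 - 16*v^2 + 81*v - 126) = v^2 - 9*v + 18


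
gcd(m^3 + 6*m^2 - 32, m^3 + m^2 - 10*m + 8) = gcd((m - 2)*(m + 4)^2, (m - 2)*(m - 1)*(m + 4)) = m^2 + 2*m - 8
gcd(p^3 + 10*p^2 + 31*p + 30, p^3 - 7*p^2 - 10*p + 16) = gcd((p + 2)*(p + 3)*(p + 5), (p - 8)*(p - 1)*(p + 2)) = p + 2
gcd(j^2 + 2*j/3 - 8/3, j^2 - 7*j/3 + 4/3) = j - 4/3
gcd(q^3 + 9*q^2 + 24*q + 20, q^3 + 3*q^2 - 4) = q^2 + 4*q + 4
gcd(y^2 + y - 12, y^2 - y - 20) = y + 4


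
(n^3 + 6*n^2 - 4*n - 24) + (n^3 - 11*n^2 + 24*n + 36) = 2*n^3 - 5*n^2 + 20*n + 12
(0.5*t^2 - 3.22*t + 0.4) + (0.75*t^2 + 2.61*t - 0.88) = 1.25*t^2 - 0.61*t - 0.48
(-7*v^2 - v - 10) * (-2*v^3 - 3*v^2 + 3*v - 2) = 14*v^5 + 23*v^4 + 2*v^3 + 41*v^2 - 28*v + 20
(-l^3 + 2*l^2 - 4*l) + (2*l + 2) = -l^3 + 2*l^2 - 2*l + 2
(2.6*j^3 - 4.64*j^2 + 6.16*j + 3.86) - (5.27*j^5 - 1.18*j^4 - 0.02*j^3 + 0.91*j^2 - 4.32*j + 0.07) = -5.27*j^5 + 1.18*j^4 + 2.62*j^3 - 5.55*j^2 + 10.48*j + 3.79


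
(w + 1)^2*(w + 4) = w^3 + 6*w^2 + 9*w + 4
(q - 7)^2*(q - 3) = q^3 - 17*q^2 + 91*q - 147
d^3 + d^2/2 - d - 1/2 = (d - 1)*(d + 1/2)*(d + 1)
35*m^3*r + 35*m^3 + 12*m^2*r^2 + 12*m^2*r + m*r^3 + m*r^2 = (5*m + r)*(7*m + r)*(m*r + m)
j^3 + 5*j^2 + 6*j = j*(j + 2)*(j + 3)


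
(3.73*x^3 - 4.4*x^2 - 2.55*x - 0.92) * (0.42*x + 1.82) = 1.5666*x^4 + 4.9406*x^3 - 9.079*x^2 - 5.0274*x - 1.6744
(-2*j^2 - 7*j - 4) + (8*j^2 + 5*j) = 6*j^2 - 2*j - 4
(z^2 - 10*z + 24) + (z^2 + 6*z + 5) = 2*z^2 - 4*z + 29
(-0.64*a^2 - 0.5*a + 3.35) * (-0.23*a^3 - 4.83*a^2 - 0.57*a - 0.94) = 0.1472*a^5 + 3.2062*a^4 + 2.0093*a^3 - 15.2939*a^2 - 1.4395*a - 3.149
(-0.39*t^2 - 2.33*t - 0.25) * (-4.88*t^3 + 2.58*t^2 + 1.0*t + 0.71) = 1.9032*t^5 + 10.3642*t^4 - 5.1814*t^3 - 3.2519*t^2 - 1.9043*t - 0.1775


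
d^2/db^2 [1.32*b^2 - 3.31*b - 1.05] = 2.64000000000000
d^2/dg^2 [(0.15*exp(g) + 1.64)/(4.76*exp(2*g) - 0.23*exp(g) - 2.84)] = (3.39864*exp(4*g) + 148.798076*exp(3*g) + 6.780144*exp(2*g) + 88.66948*exp(g) + 0.138592)*exp(g)/(107.850176*exp(6*g) - 15.633744*exp(5*g) - 192.28734*exp(4*g) + 18.643225*exp(3*g) + 114.72606*exp(2*g) - 5.565264*exp(g) - 22.906304)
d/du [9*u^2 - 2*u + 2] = 18*u - 2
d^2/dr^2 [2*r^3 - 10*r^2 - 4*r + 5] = 12*r - 20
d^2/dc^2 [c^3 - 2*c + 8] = 6*c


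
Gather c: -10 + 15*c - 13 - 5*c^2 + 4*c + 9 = -5*c^2 + 19*c - 14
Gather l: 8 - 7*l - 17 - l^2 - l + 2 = -l^2 - 8*l - 7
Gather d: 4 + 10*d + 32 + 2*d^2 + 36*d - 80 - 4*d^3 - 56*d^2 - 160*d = -4*d^3 - 54*d^2 - 114*d - 44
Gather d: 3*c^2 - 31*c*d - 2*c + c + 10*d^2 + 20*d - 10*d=3*c^2 - c + 10*d^2 + d*(10 - 31*c)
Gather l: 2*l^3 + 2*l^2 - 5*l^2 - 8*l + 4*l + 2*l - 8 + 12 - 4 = 2*l^3 - 3*l^2 - 2*l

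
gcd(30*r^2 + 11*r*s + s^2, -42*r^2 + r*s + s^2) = 1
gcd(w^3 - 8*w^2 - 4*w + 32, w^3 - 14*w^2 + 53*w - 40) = w - 8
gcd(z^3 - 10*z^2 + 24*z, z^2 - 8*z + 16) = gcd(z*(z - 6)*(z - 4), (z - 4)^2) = z - 4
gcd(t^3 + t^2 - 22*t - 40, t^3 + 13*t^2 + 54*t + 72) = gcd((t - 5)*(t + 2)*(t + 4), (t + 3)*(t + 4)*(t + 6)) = t + 4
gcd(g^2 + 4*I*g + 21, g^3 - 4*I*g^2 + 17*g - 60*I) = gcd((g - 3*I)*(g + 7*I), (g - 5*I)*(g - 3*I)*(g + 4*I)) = g - 3*I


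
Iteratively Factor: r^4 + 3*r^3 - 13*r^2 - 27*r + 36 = (r + 3)*(r^3 - 13*r + 12) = (r - 3)*(r + 3)*(r^2 + 3*r - 4) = (r - 3)*(r + 3)*(r + 4)*(r - 1)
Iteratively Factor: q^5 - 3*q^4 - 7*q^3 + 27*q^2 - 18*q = (q)*(q^4 - 3*q^3 - 7*q^2 + 27*q - 18) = q*(q - 2)*(q^3 - q^2 - 9*q + 9) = q*(q - 3)*(q - 2)*(q^2 + 2*q - 3) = q*(q - 3)*(q - 2)*(q + 3)*(q - 1)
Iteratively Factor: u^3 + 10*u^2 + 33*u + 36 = (u + 3)*(u^2 + 7*u + 12) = (u + 3)^2*(u + 4)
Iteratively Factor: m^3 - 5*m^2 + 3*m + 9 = (m + 1)*(m^2 - 6*m + 9) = (m - 3)*(m + 1)*(m - 3)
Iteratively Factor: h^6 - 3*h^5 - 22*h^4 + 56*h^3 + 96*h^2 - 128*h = (h)*(h^5 - 3*h^4 - 22*h^3 + 56*h^2 + 96*h - 128) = h*(h - 4)*(h^4 + h^3 - 18*h^2 - 16*h + 32) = h*(h - 4)*(h + 2)*(h^3 - h^2 - 16*h + 16) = h*(h - 4)*(h - 1)*(h + 2)*(h^2 - 16) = h*(h - 4)^2*(h - 1)*(h + 2)*(h + 4)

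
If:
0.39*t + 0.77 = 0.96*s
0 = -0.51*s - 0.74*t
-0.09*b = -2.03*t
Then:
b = -9.74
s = 0.63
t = -0.43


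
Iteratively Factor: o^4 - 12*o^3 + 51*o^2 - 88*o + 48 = (o - 3)*(o^3 - 9*o^2 + 24*o - 16) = (o - 3)*(o - 1)*(o^2 - 8*o + 16) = (o - 4)*(o - 3)*(o - 1)*(o - 4)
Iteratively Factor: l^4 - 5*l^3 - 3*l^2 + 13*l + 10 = (l - 5)*(l^3 - 3*l - 2) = (l - 5)*(l + 1)*(l^2 - l - 2) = (l - 5)*(l + 1)^2*(l - 2)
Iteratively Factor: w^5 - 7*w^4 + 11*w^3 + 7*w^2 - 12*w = (w - 1)*(w^4 - 6*w^3 + 5*w^2 + 12*w) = (w - 1)*(w + 1)*(w^3 - 7*w^2 + 12*w) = w*(w - 1)*(w + 1)*(w^2 - 7*w + 12) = w*(w - 4)*(w - 1)*(w + 1)*(w - 3)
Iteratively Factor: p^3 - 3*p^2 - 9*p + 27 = (p - 3)*(p^2 - 9) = (p - 3)^2*(p + 3)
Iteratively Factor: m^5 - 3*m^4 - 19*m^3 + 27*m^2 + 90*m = (m)*(m^4 - 3*m^3 - 19*m^2 + 27*m + 90) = m*(m + 3)*(m^3 - 6*m^2 - m + 30) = m*(m - 5)*(m + 3)*(m^2 - m - 6) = m*(m - 5)*(m + 2)*(m + 3)*(m - 3)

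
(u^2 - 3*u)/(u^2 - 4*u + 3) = u/(u - 1)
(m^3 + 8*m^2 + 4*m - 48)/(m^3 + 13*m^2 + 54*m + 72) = (m - 2)/(m + 3)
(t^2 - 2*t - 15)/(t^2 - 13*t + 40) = (t + 3)/(t - 8)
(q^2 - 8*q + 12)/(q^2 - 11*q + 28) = (q^2 - 8*q + 12)/(q^2 - 11*q + 28)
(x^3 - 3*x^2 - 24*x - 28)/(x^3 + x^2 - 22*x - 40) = (x^2 - 5*x - 14)/(x^2 - x - 20)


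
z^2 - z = z*(z - 1)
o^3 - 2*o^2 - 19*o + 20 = (o - 5)*(o - 1)*(o + 4)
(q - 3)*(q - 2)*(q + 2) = q^3 - 3*q^2 - 4*q + 12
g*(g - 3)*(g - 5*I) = g^3 - 3*g^2 - 5*I*g^2 + 15*I*g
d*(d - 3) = d^2 - 3*d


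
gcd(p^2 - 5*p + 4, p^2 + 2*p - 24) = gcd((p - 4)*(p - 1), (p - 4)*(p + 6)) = p - 4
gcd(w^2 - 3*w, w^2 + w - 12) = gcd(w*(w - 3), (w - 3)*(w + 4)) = w - 3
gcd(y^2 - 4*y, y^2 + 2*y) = y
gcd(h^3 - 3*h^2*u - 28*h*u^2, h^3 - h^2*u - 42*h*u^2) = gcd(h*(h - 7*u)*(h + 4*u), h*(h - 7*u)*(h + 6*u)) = -h^2 + 7*h*u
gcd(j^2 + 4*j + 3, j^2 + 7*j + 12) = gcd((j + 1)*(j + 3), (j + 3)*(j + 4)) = j + 3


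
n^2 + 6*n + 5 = (n + 1)*(n + 5)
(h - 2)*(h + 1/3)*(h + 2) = h^3 + h^2/3 - 4*h - 4/3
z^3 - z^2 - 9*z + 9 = (z - 3)*(z - 1)*(z + 3)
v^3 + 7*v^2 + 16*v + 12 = (v + 2)^2*(v + 3)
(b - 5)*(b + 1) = b^2 - 4*b - 5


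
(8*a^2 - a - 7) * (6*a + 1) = 48*a^3 + 2*a^2 - 43*a - 7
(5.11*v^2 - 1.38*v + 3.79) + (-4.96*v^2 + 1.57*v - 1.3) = 0.15*v^2 + 0.19*v + 2.49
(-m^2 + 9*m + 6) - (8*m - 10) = -m^2 + m + 16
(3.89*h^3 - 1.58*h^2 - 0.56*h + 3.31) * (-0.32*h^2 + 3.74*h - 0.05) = -1.2448*h^5 + 15.0542*h^4 - 5.9245*h^3 - 3.0746*h^2 + 12.4074*h - 0.1655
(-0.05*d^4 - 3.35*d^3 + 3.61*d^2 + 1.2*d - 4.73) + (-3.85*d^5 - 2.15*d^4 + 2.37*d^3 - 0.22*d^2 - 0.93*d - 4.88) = -3.85*d^5 - 2.2*d^4 - 0.98*d^3 + 3.39*d^2 + 0.27*d - 9.61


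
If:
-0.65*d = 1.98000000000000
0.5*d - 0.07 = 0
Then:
No Solution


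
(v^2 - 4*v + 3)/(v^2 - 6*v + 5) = (v - 3)/(v - 5)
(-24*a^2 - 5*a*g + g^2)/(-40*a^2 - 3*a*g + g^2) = (3*a + g)/(5*a + g)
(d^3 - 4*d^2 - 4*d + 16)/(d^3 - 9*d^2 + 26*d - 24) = (d + 2)/(d - 3)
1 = 1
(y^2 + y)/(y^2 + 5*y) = (y + 1)/(y + 5)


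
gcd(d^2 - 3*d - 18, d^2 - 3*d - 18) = d^2 - 3*d - 18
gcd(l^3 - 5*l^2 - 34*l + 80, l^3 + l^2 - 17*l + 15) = l + 5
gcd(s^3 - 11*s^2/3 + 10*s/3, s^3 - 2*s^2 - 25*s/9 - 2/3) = 1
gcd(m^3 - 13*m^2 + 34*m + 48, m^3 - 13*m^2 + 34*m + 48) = m^3 - 13*m^2 + 34*m + 48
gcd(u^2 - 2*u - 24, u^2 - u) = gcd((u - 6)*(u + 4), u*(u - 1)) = 1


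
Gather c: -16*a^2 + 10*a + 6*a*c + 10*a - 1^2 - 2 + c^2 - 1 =-16*a^2 + 6*a*c + 20*a + c^2 - 4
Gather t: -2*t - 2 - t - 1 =-3*t - 3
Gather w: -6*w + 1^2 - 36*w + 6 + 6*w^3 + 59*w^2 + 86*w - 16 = 6*w^3 + 59*w^2 + 44*w - 9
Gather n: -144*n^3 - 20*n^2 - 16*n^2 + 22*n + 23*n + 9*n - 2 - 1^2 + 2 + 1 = -144*n^3 - 36*n^2 + 54*n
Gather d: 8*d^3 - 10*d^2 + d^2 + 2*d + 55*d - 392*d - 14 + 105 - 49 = 8*d^3 - 9*d^2 - 335*d + 42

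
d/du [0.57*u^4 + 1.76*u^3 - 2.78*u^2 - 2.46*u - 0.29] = 2.28*u^3 + 5.28*u^2 - 5.56*u - 2.46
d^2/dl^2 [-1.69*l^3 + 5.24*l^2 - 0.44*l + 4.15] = 10.48 - 10.14*l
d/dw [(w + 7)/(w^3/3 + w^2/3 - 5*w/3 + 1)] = 6*(-w^2 - 12*w - 19)/(w^5 + 3*w^4 - 6*w^3 - 10*w^2 + 21*w - 9)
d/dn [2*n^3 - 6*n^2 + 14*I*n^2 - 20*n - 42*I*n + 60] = 6*n^2 + n*(-12 + 28*I) - 20 - 42*I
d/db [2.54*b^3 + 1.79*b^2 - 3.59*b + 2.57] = 7.62*b^2 + 3.58*b - 3.59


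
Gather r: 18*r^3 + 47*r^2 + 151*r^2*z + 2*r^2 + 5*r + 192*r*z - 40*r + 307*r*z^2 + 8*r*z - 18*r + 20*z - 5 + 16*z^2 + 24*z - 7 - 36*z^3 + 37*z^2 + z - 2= 18*r^3 + r^2*(151*z + 49) + r*(307*z^2 + 200*z - 53) - 36*z^3 + 53*z^2 + 45*z - 14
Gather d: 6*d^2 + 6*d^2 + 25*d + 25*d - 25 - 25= 12*d^2 + 50*d - 50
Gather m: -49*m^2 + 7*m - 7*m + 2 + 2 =4 - 49*m^2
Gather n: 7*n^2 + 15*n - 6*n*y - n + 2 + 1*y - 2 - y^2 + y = 7*n^2 + n*(14 - 6*y) - y^2 + 2*y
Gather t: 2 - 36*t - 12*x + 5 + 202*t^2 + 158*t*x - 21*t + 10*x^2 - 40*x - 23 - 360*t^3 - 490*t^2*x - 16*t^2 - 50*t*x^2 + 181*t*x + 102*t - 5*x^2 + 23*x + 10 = -360*t^3 + t^2*(186 - 490*x) + t*(-50*x^2 + 339*x + 45) + 5*x^2 - 29*x - 6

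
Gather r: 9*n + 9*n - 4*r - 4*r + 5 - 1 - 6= 18*n - 8*r - 2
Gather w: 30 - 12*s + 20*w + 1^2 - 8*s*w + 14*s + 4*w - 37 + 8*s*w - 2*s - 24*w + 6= 0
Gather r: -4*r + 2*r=-2*r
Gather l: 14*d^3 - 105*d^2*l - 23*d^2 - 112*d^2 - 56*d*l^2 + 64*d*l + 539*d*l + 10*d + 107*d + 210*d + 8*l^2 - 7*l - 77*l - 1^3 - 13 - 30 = 14*d^3 - 135*d^2 + 327*d + l^2*(8 - 56*d) + l*(-105*d^2 + 603*d - 84) - 44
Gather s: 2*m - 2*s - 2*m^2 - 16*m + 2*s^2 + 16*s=-2*m^2 - 14*m + 2*s^2 + 14*s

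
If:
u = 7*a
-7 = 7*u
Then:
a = -1/7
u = -1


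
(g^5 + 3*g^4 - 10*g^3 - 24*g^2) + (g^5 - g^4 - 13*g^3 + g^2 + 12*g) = 2*g^5 + 2*g^4 - 23*g^3 - 23*g^2 + 12*g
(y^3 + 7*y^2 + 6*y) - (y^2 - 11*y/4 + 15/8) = y^3 + 6*y^2 + 35*y/4 - 15/8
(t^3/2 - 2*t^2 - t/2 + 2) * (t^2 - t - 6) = t^5/2 - 5*t^4/2 - 3*t^3/2 + 29*t^2/2 + t - 12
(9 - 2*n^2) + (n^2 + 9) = 18 - n^2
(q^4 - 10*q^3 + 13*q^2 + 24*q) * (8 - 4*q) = -4*q^5 + 48*q^4 - 132*q^3 + 8*q^2 + 192*q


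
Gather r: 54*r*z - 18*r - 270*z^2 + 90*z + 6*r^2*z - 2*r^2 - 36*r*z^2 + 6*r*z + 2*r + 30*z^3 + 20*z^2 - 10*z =r^2*(6*z - 2) + r*(-36*z^2 + 60*z - 16) + 30*z^3 - 250*z^2 + 80*z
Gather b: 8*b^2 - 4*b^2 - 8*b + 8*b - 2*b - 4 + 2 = 4*b^2 - 2*b - 2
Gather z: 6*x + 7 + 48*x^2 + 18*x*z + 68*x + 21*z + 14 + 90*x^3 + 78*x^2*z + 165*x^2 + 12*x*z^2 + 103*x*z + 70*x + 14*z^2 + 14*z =90*x^3 + 213*x^2 + 144*x + z^2*(12*x + 14) + z*(78*x^2 + 121*x + 35) + 21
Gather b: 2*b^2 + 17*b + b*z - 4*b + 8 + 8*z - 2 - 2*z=2*b^2 + b*(z + 13) + 6*z + 6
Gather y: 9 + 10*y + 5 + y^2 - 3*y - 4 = y^2 + 7*y + 10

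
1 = 1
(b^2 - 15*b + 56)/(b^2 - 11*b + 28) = (b - 8)/(b - 4)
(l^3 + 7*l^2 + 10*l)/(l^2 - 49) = l*(l^2 + 7*l + 10)/(l^2 - 49)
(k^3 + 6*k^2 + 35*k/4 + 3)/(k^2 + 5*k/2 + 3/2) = (k^2 + 9*k/2 + 2)/(k + 1)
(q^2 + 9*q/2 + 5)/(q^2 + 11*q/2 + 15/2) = (q + 2)/(q + 3)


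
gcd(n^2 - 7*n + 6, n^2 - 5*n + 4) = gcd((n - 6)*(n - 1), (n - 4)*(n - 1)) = n - 1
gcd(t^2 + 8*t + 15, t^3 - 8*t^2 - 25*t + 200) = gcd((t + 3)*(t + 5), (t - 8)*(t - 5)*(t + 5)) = t + 5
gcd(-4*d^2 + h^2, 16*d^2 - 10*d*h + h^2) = 2*d - h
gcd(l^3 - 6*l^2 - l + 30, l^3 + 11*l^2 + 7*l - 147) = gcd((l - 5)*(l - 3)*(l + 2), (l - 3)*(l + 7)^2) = l - 3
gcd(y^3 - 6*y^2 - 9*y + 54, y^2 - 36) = y - 6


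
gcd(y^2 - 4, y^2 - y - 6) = y + 2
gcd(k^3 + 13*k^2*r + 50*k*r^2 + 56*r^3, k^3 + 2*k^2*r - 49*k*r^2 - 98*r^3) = k^2 + 9*k*r + 14*r^2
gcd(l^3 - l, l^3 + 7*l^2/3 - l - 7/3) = l^2 - 1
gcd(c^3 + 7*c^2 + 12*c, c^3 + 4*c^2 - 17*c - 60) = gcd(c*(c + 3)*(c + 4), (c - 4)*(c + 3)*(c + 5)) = c + 3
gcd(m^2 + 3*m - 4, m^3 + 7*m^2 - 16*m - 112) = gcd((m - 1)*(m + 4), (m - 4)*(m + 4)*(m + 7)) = m + 4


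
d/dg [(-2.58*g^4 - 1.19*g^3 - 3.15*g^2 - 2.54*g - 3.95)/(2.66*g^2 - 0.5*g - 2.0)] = (-13.7256*g^5 + 0.7046*g^4 + 21.83*g^3 + 15.4714*g^2 + 33.614*g + 3.105)/(7.0756*g^4 - 2.66*g^3 - 10.39*g^2 + 2.0*g + 4.0)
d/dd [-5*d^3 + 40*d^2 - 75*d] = -15*d^2 + 80*d - 75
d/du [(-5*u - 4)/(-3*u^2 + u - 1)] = (15*u^2 - 5*u - (5*u + 4)*(6*u - 1) + 5)/(3*u^2 - u + 1)^2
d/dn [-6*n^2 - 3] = -12*n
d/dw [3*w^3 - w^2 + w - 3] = 9*w^2 - 2*w + 1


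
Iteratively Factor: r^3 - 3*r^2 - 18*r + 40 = (r - 2)*(r^2 - r - 20) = (r - 5)*(r - 2)*(r + 4)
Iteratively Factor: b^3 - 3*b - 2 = (b + 1)*(b^2 - b - 2) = (b - 2)*(b + 1)*(b + 1)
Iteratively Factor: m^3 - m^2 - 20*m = (m - 5)*(m^2 + 4*m) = (m - 5)*(m + 4)*(m)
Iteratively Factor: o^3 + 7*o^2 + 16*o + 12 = (o + 3)*(o^2 + 4*o + 4) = (o + 2)*(o + 3)*(o + 2)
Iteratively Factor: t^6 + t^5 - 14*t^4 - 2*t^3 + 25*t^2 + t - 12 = (t - 3)*(t^5 + 4*t^4 - 2*t^3 - 8*t^2 + t + 4) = (t - 3)*(t + 1)*(t^4 + 3*t^3 - 5*t^2 - 3*t + 4) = (t - 3)*(t + 1)^2*(t^3 + 2*t^2 - 7*t + 4) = (t - 3)*(t + 1)^2*(t + 4)*(t^2 - 2*t + 1) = (t - 3)*(t - 1)*(t + 1)^2*(t + 4)*(t - 1)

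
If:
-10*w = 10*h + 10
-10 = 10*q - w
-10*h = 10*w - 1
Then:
No Solution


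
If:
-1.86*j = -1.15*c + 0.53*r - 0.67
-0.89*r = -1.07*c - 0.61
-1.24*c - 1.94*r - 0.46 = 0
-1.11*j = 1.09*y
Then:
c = -0.50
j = 0.03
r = 0.08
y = -0.03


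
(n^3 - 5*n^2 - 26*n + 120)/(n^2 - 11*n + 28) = (n^2 - n - 30)/(n - 7)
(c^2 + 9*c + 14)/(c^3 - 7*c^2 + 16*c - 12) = (c^2 + 9*c + 14)/(c^3 - 7*c^2 + 16*c - 12)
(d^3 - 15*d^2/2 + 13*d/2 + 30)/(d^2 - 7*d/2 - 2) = (2*d^2 - 7*d - 15)/(2*d + 1)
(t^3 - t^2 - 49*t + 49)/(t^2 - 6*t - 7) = (t^2 + 6*t - 7)/(t + 1)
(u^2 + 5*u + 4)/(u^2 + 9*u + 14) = (u^2 + 5*u + 4)/(u^2 + 9*u + 14)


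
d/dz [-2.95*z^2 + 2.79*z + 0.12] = 2.79 - 5.9*z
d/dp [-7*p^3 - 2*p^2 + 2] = p*(-21*p - 4)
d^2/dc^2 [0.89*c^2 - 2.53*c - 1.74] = 1.78000000000000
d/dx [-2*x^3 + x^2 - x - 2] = -6*x^2 + 2*x - 1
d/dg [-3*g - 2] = -3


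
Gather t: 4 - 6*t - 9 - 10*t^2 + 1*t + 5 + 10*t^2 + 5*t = 0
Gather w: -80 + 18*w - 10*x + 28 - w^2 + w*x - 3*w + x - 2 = -w^2 + w*(x + 15) - 9*x - 54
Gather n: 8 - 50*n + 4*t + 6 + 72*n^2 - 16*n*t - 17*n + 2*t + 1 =72*n^2 + n*(-16*t - 67) + 6*t + 15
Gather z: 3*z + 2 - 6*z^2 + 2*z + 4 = -6*z^2 + 5*z + 6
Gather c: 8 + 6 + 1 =15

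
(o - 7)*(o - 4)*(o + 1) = o^3 - 10*o^2 + 17*o + 28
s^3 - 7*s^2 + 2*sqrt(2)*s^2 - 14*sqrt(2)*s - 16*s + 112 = (s - 7)*(s - 2*sqrt(2))*(s + 4*sqrt(2))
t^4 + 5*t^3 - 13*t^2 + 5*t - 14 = (t - 2)*(t + 7)*(t - I)*(t + I)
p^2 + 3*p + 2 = (p + 1)*(p + 2)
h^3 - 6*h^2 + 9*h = h*(h - 3)^2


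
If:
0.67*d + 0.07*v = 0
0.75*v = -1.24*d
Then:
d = 0.00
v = 0.00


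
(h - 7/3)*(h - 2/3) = h^2 - 3*h + 14/9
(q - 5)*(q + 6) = q^2 + q - 30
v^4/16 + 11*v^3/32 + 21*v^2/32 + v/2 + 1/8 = (v/4 + 1/4)*(v/4 + 1/2)*(v + 1/2)*(v + 2)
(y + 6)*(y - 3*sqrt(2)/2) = y^2 - 3*sqrt(2)*y/2 + 6*y - 9*sqrt(2)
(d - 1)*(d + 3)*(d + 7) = d^3 + 9*d^2 + 11*d - 21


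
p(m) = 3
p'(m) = 0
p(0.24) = 3.00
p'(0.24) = 0.00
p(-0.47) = 3.00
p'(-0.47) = 0.00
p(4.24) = 3.00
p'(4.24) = 0.00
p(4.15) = 3.00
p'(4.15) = 0.00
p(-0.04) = 3.00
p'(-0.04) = 0.00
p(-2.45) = 3.00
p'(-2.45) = 0.00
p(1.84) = 3.00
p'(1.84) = 0.00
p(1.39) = 3.00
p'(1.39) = 0.00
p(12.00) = 3.00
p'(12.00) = 0.00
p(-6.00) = 3.00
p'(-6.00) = 0.00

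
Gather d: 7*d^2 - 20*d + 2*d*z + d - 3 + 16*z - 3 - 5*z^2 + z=7*d^2 + d*(2*z - 19) - 5*z^2 + 17*z - 6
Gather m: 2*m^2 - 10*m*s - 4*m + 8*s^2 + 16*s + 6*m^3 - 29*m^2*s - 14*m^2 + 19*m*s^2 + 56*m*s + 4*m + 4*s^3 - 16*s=6*m^3 + m^2*(-29*s - 12) + m*(19*s^2 + 46*s) + 4*s^3 + 8*s^2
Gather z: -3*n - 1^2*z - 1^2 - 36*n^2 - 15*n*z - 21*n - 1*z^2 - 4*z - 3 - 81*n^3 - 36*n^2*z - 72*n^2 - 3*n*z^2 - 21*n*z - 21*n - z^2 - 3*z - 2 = -81*n^3 - 108*n^2 - 45*n + z^2*(-3*n - 2) + z*(-36*n^2 - 36*n - 8) - 6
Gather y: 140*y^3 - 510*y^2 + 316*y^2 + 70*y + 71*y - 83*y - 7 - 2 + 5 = 140*y^3 - 194*y^2 + 58*y - 4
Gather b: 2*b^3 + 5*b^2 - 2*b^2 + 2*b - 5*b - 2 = 2*b^3 + 3*b^2 - 3*b - 2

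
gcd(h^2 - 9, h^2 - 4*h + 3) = h - 3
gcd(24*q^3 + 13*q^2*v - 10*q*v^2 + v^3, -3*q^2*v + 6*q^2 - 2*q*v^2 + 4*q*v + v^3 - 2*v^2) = 3*q^2 + 2*q*v - v^2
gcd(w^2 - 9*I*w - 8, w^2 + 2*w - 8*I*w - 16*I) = w - 8*I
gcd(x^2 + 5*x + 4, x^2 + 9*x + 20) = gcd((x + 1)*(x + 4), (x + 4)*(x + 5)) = x + 4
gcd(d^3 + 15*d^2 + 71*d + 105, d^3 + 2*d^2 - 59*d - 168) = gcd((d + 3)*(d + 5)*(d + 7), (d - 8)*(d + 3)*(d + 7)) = d^2 + 10*d + 21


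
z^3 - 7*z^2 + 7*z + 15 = (z - 5)*(z - 3)*(z + 1)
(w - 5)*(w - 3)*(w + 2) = w^3 - 6*w^2 - w + 30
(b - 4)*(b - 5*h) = b^2 - 5*b*h - 4*b + 20*h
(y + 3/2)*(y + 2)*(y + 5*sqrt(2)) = y^3 + 7*y^2/2 + 5*sqrt(2)*y^2 + 3*y + 35*sqrt(2)*y/2 + 15*sqrt(2)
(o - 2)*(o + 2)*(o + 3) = o^3 + 3*o^2 - 4*o - 12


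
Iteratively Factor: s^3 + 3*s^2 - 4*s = (s + 4)*(s^2 - s) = (s - 1)*(s + 4)*(s)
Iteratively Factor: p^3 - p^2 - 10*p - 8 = (p - 4)*(p^2 + 3*p + 2) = (p - 4)*(p + 1)*(p + 2)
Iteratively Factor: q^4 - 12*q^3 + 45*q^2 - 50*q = (q - 5)*(q^3 - 7*q^2 + 10*q) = (q - 5)^2*(q^2 - 2*q) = (q - 5)^2*(q - 2)*(q)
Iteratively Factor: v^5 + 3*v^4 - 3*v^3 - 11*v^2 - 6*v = (v + 3)*(v^4 - 3*v^2 - 2*v) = (v + 1)*(v + 3)*(v^3 - v^2 - 2*v) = (v - 2)*(v + 1)*(v + 3)*(v^2 + v) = v*(v - 2)*(v + 1)*(v + 3)*(v + 1)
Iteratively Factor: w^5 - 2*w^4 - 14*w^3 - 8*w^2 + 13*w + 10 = (w + 2)*(w^4 - 4*w^3 - 6*w^2 + 4*w + 5) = (w + 1)*(w + 2)*(w^3 - 5*w^2 - w + 5) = (w - 1)*(w + 1)*(w + 2)*(w^2 - 4*w - 5) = (w - 5)*(w - 1)*(w + 1)*(w + 2)*(w + 1)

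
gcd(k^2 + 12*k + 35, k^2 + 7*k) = k + 7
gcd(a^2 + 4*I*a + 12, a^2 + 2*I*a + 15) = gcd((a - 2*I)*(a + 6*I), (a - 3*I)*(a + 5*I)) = 1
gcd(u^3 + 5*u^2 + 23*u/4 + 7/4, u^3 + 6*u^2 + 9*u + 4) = u + 1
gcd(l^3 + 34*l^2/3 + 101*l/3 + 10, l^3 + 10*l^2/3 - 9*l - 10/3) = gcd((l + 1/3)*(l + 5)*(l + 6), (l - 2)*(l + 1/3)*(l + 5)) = l^2 + 16*l/3 + 5/3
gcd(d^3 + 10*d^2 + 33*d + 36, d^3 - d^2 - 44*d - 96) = d^2 + 7*d + 12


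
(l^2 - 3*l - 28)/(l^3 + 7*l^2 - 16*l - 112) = (l - 7)/(l^2 + 3*l - 28)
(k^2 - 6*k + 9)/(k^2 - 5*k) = (k^2 - 6*k + 9)/(k*(k - 5))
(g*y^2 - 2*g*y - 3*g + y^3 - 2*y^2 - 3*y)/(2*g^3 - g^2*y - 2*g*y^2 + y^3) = (y^2 - 2*y - 3)/(2*g^2 - 3*g*y + y^2)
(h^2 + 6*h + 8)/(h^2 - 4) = (h + 4)/(h - 2)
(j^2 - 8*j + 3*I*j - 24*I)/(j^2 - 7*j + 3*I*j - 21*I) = (j - 8)/(j - 7)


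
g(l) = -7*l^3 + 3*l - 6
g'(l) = 3 - 21*l^2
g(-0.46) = -6.70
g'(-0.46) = -1.44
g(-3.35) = 247.12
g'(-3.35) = -232.67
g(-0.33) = -6.74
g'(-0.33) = 0.71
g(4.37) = -577.06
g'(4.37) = -398.03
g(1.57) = -28.38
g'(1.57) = -48.76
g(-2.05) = 48.16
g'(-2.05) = -85.25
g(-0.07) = -6.21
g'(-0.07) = 2.90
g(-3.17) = 207.48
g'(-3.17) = -208.03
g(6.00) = -1500.00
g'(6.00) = -753.00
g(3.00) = -186.00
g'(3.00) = -186.00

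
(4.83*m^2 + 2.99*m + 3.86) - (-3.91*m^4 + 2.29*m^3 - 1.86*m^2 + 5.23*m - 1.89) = 3.91*m^4 - 2.29*m^3 + 6.69*m^2 - 2.24*m + 5.75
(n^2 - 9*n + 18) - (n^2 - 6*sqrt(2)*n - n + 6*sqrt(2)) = -8*n + 6*sqrt(2)*n - 6*sqrt(2) + 18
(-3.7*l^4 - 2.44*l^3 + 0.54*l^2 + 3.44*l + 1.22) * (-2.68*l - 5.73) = 9.916*l^5 + 27.7402*l^4 + 12.534*l^3 - 12.3134*l^2 - 22.9808*l - 6.9906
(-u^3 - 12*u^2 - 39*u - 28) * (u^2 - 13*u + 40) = -u^5 + u^4 + 77*u^3 - u^2 - 1196*u - 1120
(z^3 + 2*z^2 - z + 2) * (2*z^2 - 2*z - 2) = 2*z^5 + 2*z^4 - 8*z^3 + 2*z^2 - 2*z - 4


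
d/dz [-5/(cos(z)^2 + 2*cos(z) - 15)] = -10*(cos(z) + 1)*sin(z)/(cos(z)^2 + 2*cos(z) - 15)^2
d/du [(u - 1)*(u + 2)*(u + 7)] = 3*u^2 + 16*u + 5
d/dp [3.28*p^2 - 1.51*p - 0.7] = 6.56*p - 1.51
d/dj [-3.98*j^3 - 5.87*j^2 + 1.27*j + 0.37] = -11.94*j^2 - 11.74*j + 1.27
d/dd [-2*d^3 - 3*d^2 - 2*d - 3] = -6*d^2 - 6*d - 2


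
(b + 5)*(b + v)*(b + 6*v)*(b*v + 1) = b^4*v + 7*b^3*v^2 + 5*b^3*v + b^3 + 6*b^2*v^3 + 35*b^2*v^2 + 7*b^2*v + 5*b^2 + 30*b*v^3 + 6*b*v^2 + 35*b*v + 30*v^2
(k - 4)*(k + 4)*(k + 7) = k^3 + 7*k^2 - 16*k - 112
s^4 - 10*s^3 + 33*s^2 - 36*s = s*(s - 4)*(s - 3)^2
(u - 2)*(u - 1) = u^2 - 3*u + 2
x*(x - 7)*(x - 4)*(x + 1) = x^4 - 10*x^3 + 17*x^2 + 28*x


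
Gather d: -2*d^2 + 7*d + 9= -2*d^2 + 7*d + 9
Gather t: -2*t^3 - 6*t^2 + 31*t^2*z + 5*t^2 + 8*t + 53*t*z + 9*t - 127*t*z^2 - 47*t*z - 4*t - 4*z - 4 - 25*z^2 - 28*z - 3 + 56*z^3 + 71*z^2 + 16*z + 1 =-2*t^3 + t^2*(31*z - 1) + t*(-127*z^2 + 6*z + 13) + 56*z^3 + 46*z^2 - 16*z - 6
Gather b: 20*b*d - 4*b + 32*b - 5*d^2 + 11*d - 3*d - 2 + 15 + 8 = b*(20*d + 28) - 5*d^2 + 8*d + 21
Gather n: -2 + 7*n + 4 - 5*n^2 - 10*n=-5*n^2 - 3*n + 2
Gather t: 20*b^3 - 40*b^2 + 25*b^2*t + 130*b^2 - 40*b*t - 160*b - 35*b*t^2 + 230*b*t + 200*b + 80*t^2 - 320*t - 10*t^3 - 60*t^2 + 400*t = 20*b^3 + 90*b^2 + 40*b - 10*t^3 + t^2*(20 - 35*b) + t*(25*b^2 + 190*b + 80)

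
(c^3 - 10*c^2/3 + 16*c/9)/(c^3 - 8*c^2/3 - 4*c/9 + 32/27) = 3*c/(3*c + 2)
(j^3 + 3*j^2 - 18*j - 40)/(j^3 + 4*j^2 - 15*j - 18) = (j^3 + 3*j^2 - 18*j - 40)/(j^3 + 4*j^2 - 15*j - 18)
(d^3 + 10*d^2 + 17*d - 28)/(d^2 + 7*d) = d + 3 - 4/d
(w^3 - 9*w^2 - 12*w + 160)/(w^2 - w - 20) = w - 8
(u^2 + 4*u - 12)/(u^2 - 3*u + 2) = (u + 6)/(u - 1)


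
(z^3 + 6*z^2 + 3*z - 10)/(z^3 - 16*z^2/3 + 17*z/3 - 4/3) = 3*(z^2 + 7*z + 10)/(3*z^2 - 13*z + 4)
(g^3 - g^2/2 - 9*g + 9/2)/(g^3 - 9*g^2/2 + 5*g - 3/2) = (g + 3)/(g - 1)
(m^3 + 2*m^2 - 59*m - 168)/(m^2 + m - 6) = (m^2 - m - 56)/(m - 2)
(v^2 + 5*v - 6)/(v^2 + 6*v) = (v - 1)/v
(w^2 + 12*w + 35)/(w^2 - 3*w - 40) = (w + 7)/(w - 8)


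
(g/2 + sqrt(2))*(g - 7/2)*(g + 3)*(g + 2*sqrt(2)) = g^4/2 - g^3/4 + 2*sqrt(2)*g^3 - sqrt(2)*g^2 - 5*g^2/4 - 21*sqrt(2)*g - 2*g - 42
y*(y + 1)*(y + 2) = y^3 + 3*y^2 + 2*y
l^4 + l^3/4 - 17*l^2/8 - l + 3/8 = (l - 3/2)*(l - 1/4)*(l + 1)^2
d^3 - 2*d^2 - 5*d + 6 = (d - 3)*(d - 1)*(d + 2)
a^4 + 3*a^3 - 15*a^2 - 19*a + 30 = (a - 3)*(a - 1)*(a + 2)*(a + 5)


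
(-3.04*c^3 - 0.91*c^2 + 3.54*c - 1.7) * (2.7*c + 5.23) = -8.208*c^4 - 18.3562*c^3 + 4.7987*c^2 + 13.9242*c - 8.891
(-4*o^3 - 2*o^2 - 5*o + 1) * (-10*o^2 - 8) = 40*o^5 + 20*o^4 + 82*o^3 + 6*o^2 + 40*o - 8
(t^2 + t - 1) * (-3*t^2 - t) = -3*t^4 - 4*t^3 + 2*t^2 + t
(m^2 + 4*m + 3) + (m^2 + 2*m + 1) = 2*m^2 + 6*m + 4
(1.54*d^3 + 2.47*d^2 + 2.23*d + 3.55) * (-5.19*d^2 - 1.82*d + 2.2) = -7.9926*d^5 - 15.6221*d^4 - 12.6811*d^3 - 17.0491*d^2 - 1.555*d + 7.81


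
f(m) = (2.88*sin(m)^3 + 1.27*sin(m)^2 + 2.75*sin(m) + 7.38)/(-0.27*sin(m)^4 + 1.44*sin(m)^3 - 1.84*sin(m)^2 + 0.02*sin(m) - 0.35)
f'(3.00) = -13.73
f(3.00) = -20.54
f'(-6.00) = 17.72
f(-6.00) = -18.13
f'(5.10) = -1.91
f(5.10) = -1.11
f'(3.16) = 13.01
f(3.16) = -20.88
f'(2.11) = 1.47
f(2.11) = -13.52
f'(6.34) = 2.27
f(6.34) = -21.27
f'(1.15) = -1.95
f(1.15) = -13.73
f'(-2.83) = 34.84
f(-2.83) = -11.47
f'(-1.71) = 0.58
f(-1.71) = -0.81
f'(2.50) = -5.25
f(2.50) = -13.97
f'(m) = (8.64*sin(m)^2*cos(m) + 2.54*sin(m)*cos(m) + 2.75*cos(m))/(-0.27*sin(m)^4 + 1.44*sin(m)^3 - 1.84*sin(m)^2 + 0.02*sin(m) - 0.35) + (1.08*sin(m)^3*cos(m) - 4.32*sin(m)^2*cos(m) + 3.68*sin(m)*cos(m) - 0.02*cos(m))*(2.88*sin(m)^3 + 1.27*sin(m)^2 + 2.75*sin(m) + 7.38)/(-0.27*sin(m)^4 + 1.44*sin(m)^3 - 1.84*sin(m)^2 + 0.02*sin(m) - 0.35)^2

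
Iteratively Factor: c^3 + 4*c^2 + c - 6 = (c + 3)*(c^2 + c - 2) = (c - 1)*(c + 3)*(c + 2)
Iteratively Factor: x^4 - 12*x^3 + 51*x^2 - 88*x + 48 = (x - 4)*(x^3 - 8*x^2 + 19*x - 12) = (x - 4)*(x - 3)*(x^2 - 5*x + 4) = (x - 4)^2*(x - 3)*(x - 1)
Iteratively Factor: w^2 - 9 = (w - 3)*(w + 3)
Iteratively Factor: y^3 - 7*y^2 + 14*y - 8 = (y - 2)*(y^2 - 5*y + 4) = (y - 4)*(y - 2)*(y - 1)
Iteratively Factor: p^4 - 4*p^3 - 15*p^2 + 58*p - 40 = (p - 2)*(p^3 - 2*p^2 - 19*p + 20) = (p - 2)*(p - 1)*(p^2 - p - 20) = (p - 2)*(p - 1)*(p + 4)*(p - 5)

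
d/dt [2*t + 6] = 2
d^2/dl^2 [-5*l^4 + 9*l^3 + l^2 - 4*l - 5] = -60*l^2 + 54*l + 2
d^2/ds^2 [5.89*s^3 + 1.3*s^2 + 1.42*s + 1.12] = 35.34*s + 2.6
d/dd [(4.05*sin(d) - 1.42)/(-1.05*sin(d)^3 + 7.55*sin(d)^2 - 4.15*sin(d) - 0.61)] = (8.505*sin(d)^3 - 35.0505*sin(d)^2 + 21.442*sin(d) - 8.3635)*cos(d)/(1.1025*sin(d)^6 - 15.855*sin(d)^5 + 65.7175*sin(d)^4 - 61.384*sin(d)^3 + 8.0115*sin(d)^2 + 5.063*sin(d) + 0.3721)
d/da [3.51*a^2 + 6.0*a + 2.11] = 7.02*a + 6.0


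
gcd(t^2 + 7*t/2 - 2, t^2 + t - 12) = t + 4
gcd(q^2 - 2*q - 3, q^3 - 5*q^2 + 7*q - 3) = q - 3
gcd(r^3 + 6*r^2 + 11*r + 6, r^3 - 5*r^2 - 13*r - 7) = r + 1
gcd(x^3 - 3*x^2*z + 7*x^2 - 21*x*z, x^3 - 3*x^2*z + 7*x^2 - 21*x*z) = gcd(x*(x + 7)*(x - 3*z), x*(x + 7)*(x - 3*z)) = x^3 - 3*x^2*z + 7*x^2 - 21*x*z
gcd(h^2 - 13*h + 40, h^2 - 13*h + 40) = h^2 - 13*h + 40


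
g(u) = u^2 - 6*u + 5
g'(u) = 2*u - 6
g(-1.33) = 14.75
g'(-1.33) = -8.66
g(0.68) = 1.38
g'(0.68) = -4.64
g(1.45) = -1.60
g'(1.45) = -3.10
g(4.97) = -0.12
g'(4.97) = 3.94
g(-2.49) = 26.14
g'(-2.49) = -10.98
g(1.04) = -0.16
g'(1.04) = -3.92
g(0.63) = 1.62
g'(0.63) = -4.74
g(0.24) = 3.62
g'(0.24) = -5.52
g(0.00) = 5.00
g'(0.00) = -6.00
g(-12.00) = 221.00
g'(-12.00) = -30.00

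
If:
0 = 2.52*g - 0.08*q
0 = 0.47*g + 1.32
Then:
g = -2.81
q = -88.47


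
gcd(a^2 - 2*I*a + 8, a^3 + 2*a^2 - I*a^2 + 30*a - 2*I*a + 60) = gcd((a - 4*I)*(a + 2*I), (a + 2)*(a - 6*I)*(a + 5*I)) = 1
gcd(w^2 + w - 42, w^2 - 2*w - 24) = w - 6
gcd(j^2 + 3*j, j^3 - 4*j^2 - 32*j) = j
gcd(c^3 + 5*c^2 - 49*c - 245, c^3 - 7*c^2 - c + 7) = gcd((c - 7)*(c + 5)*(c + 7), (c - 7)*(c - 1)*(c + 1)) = c - 7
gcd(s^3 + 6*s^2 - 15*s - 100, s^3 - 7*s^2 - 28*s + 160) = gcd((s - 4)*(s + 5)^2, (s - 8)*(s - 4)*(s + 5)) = s^2 + s - 20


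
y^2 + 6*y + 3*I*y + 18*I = (y + 6)*(y + 3*I)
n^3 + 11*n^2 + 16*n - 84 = (n - 2)*(n + 6)*(n + 7)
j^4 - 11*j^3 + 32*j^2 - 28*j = j*(j - 7)*(j - 2)^2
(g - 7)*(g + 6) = g^2 - g - 42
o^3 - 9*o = o*(o - 3)*(o + 3)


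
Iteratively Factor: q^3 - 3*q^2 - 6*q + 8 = (q - 4)*(q^2 + q - 2) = (q - 4)*(q + 2)*(q - 1)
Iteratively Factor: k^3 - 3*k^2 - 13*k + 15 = (k - 1)*(k^2 - 2*k - 15) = (k - 1)*(k + 3)*(k - 5)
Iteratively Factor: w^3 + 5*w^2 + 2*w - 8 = (w + 2)*(w^2 + 3*w - 4) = (w - 1)*(w + 2)*(w + 4)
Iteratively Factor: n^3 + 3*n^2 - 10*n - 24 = (n + 4)*(n^2 - n - 6) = (n + 2)*(n + 4)*(n - 3)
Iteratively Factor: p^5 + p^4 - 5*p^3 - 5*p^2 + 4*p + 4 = (p - 2)*(p^4 + 3*p^3 + p^2 - 3*p - 2) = (p - 2)*(p + 2)*(p^3 + p^2 - p - 1) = (p - 2)*(p + 1)*(p + 2)*(p^2 - 1) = (p - 2)*(p - 1)*(p + 1)*(p + 2)*(p + 1)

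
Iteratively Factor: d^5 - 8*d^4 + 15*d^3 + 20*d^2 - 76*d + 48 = (d - 1)*(d^4 - 7*d^3 + 8*d^2 + 28*d - 48) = (d - 1)*(d + 2)*(d^3 - 9*d^2 + 26*d - 24) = (d - 3)*(d - 1)*(d + 2)*(d^2 - 6*d + 8) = (d - 4)*(d - 3)*(d - 1)*(d + 2)*(d - 2)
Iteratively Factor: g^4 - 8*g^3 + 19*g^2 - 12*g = (g - 3)*(g^3 - 5*g^2 + 4*g) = g*(g - 3)*(g^2 - 5*g + 4) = g*(g - 3)*(g - 1)*(g - 4)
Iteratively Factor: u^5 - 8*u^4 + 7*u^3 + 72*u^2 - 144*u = (u - 4)*(u^4 - 4*u^3 - 9*u^2 + 36*u) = (u - 4)*(u - 3)*(u^3 - u^2 - 12*u) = u*(u - 4)*(u - 3)*(u^2 - u - 12) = u*(u - 4)*(u - 3)*(u + 3)*(u - 4)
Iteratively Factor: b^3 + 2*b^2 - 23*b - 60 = (b - 5)*(b^2 + 7*b + 12) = (b - 5)*(b + 4)*(b + 3)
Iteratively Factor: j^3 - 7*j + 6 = (j - 1)*(j^2 + j - 6) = (j - 2)*(j - 1)*(j + 3)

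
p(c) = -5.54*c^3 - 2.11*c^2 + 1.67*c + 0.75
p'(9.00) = -1382.53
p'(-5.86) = -544.32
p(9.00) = -4193.79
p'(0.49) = -4.39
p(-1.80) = 23.22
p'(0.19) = 0.27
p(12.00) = -9856.17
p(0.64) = -0.50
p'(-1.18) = -16.49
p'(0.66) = -8.35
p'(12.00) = -2442.25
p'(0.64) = -7.84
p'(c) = -16.62*c^2 - 4.22*c + 1.67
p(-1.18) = 4.94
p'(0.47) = -3.98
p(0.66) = -0.66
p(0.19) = 0.95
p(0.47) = 0.49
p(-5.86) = 1033.32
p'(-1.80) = -44.58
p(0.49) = 0.41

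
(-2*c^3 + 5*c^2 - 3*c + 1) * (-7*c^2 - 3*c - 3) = 14*c^5 - 29*c^4 + 12*c^3 - 13*c^2 + 6*c - 3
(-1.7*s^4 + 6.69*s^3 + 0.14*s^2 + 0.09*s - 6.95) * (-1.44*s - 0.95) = 2.448*s^5 - 8.0186*s^4 - 6.5571*s^3 - 0.2626*s^2 + 9.9225*s + 6.6025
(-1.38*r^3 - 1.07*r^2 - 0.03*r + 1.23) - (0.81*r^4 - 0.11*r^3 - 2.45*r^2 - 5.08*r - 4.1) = -0.81*r^4 - 1.27*r^3 + 1.38*r^2 + 5.05*r + 5.33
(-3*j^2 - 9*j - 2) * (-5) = 15*j^2 + 45*j + 10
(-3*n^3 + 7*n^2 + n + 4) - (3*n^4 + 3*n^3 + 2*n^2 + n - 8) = -3*n^4 - 6*n^3 + 5*n^2 + 12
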